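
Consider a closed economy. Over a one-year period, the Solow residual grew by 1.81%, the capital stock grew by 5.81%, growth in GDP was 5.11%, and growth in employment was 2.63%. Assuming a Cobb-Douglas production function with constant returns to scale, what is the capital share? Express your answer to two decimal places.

gY = gA + α·gK + (1−α)·gL, so gY − gA − gL = α(gK − gL).
5.11 − 1.81 − 2.63 = α × (5.81 − 2.63).
0.67 = 3.18 α, so α = 0.2107.

The capital share is 0.21.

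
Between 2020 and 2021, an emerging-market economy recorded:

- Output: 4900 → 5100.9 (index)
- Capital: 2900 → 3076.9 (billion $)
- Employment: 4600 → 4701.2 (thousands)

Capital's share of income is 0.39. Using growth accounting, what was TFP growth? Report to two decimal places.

Output growth = (5100.9 − 4900) / 4900 = 4.1%.
Capital growth = (3076.9 − 2900) / 2900 = 6.1%.
Employment growth = (4701.2 − 4600) / 4600 = 2.2%.
Labor's share = 1 − 0.39 = 0.61.
Capital: 0.39 × 6.1 = 2.379 pp.
Employment: 0.61 × 2.2 = 1.342 pp.
TFP growth = 4.1 − 3.721 = 0.379%.

0.38%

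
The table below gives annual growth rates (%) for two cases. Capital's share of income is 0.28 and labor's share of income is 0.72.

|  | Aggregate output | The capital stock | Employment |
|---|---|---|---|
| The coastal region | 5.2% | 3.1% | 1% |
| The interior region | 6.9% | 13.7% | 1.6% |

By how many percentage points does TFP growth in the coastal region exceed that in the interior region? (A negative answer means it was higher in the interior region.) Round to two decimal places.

1.70 percentage points

Labor's share = 1 − 0.28 = 0.72.
The coastal region: TFP = 5.2 − 0.868 − 0.72 = 3.612%.
The interior region: TFP = 6.9 − 3.836 − 1.152 = 1.912%.
Difference = 3.612 − (1.912) = 1.7 pp.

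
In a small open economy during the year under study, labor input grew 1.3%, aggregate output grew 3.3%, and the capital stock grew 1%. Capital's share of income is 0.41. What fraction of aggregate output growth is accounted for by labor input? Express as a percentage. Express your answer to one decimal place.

Labor's share = 1 − 0.41 = 0.59.
Labor input contributed 0.59 × 1.3 = 0.767 pp.
Share of growth = 0.767 / 3.3 × 100 = 23.242%.

Labor input accounted for 23.2% of growth.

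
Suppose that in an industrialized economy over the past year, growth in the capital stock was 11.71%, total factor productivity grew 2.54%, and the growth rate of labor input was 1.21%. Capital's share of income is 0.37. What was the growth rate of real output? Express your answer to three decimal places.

7.635%

Labor's share = 1 − 0.37 = 0.63.
The capital stock: 0.37 × 11.71 = 4.3327 pp.
Labor input: 0.63 × 1.21 = 0.7623 pp.
Output growth = 2.54 + 5.095 = 7.635%.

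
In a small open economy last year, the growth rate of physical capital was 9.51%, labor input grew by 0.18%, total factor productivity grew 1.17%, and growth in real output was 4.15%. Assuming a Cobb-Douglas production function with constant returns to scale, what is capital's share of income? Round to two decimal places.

gY = gA + α·gK + (1−α)·gL, so gY − gA − gL = α(gK − gL).
4.15 − 1.17 − 0.18 = α × (9.51 − 0.18).
2.8 = 9.33 α, so α = 0.3001.

α = 0.30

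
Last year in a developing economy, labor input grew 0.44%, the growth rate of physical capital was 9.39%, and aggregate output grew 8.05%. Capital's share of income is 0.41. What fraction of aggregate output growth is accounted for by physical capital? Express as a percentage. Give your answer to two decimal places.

Physical capital contributed 0.41 × 9.39 = 3.8499 pp.
Share of growth = 3.8499 / 8.05 × 100 = 47.8248%.

Physical capital accounted for 47.82% of growth.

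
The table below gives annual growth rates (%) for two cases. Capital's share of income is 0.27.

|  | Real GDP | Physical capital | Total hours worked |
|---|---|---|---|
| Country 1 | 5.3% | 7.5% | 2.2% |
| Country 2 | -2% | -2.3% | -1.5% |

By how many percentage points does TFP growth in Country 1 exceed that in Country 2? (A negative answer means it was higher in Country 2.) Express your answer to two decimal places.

1.95 percentage points

Labor's share = 1 − 0.27 = 0.73.
Country 1: TFP = 5.3 − 2.025 − 1.606 = 1.669%.
Country 2: TFP = -2 + 0.621 + 1.095 = -0.284%.
Difference = 1.669 − (-0.284) = 1.953 pp.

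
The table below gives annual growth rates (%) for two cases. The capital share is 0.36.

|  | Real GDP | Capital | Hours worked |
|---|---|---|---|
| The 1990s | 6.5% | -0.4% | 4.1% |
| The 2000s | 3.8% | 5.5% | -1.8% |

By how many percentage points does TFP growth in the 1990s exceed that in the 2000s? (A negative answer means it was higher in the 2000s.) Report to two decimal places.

Labor's share = 1 − 0.36 = 0.64.
The 1990s: TFP = 6.5 + 0.144 − 2.624 = 4.02%.
The 2000s: TFP = 3.8 − 1.98 + 1.152 = 2.972%.
Difference = 4.02 − (2.972) = 1.048 pp.

1.05 percentage points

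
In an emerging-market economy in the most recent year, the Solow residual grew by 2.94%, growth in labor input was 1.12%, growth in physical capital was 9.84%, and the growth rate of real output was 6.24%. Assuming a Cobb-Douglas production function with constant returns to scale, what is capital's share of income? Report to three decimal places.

gY = gA + α·gK + (1−α)·gL, so gY − gA − gL = α(gK − gL).
6.24 − 2.94 − 1.12 = α × (9.84 − 1.12).
2.18 = 8.72 α, so α = 0.25.

0.250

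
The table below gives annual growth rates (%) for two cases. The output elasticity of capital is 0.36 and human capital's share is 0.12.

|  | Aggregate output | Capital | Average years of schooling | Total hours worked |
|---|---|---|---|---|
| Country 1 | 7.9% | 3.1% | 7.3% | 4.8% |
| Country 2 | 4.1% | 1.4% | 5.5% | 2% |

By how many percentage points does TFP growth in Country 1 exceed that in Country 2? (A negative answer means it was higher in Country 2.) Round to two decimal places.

1.52 percentage points

Labor's share = 1 − 0.36 − 0.12 = 0.52.
Country 1: TFP = 7.9 − 1.116 − 0.876 − 2.496 = 3.412%.
Country 2: TFP = 4.1 − 0.504 − 0.66 − 1.04 = 1.896%.
Difference = 3.412 − (1.896) = 1.516 pp.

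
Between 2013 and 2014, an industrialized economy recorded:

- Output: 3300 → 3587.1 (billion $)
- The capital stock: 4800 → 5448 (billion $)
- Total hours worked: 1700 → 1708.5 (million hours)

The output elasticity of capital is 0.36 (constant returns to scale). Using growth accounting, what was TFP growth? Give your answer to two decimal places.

Output growth = (3587.1 − 3300) / 3300 = 8.7%.
The capital stock growth = (5448 − 4800) / 4800 = 13.5%.
Total hours worked growth = (1708.5 − 1700) / 1700 = 0.5%.
Labor's share = 1 − 0.36 = 0.64.
The capital stock: 0.36 × 13.5 = 4.86 pp.
Total hours worked: 0.64 × 0.5 = 0.32 pp.
TFP growth = 8.7 − 5.18 = 3.52%.

3.52%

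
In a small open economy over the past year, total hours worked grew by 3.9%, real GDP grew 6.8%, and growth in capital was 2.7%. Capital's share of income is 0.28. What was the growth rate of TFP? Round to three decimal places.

3.236%

Labor's share = 1 − 0.28 = 0.72.
Capital: 0.28 × 2.7 = 0.756 pp.
Total hours worked: 0.72 × 3.9 = 2.808 pp.
TFP growth = 6.8 − 3.564 = 3.236%.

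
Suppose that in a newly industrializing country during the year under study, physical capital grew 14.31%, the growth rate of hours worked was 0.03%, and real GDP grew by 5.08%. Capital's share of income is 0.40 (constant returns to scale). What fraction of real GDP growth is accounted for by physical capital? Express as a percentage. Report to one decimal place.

Physical capital contributed 0.4 × 14.31 = 5.724 pp.
Share of growth = 5.724 / 5.08 × 100 = 112.677%.

Physical capital accounted for 112.7% of growth.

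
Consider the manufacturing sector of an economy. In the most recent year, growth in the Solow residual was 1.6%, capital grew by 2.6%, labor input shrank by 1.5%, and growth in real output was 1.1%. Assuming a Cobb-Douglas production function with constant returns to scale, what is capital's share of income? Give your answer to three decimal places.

0.244

gY = gA + α·gK + (1−α)·gL, so gY − gA − gL = α(gK − gL).
1.1 − 1.6 + 1.5 = α × (2.6 − (-1.5)).
1 = 4.1 α, so α = 0.2439.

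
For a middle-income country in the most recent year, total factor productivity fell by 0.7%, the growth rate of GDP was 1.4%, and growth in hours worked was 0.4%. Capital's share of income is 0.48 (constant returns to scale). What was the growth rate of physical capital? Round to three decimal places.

3.942%

Labor's share = 1 − 0.48 = 0.52.
gY = gA + 0.52×0.4 + 0.48×g.
0.48×g = 1.4 + 0.7 − 0.208 = 1.892.
g = 1.892 / 0.48 = 3.94167%.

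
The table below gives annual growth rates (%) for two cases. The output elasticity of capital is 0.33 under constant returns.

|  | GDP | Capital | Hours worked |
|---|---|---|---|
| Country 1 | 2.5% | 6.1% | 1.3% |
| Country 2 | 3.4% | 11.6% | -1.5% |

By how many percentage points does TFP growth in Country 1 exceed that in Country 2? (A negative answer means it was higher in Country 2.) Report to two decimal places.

Labor's share = 1 − 0.33 = 0.67.
Country 1: TFP = 2.5 − 2.013 − 0.871 = -0.384%.
Country 2: TFP = 3.4 − 3.828 + 1.005 = 0.577%.
Difference = -0.384 − (0.577) = -0.961 pp.

-0.96 percentage points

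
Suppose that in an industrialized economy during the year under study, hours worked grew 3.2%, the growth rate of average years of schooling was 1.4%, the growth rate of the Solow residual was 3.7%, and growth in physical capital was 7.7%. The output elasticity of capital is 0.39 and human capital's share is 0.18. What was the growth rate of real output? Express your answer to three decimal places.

Real output growth was 8.331%.

Labor's share = 1 − 0.39 − 0.18 = 0.43.
Physical capital: 0.39 × 7.7 = 3.003 pp.
Average years of schooling: 0.18 × 1.4 = 0.252 pp.
Hours worked: 0.43 × 3.2 = 1.376 pp.
Output growth = 3.7 + 4.631 = 8.331%.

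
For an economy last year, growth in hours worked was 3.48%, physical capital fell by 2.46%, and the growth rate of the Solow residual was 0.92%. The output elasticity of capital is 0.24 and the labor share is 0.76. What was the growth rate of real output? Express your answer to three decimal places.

Labor's share = 1 − 0.24 = 0.76.
Physical capital: 0.24 × (-2.46) = -0.5904 pp.
Hours worked: 0.76 × 3.48 = 2.6448 pp.
Output growth = 0.92 + 2.0544 = 2.9744%.

Real output growth was 2.974%.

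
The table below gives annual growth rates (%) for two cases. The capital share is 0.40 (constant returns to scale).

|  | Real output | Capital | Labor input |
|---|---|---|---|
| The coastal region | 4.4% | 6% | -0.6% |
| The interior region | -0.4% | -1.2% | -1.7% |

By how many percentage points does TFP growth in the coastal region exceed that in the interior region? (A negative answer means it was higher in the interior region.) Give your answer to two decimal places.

Labor's share = 1 − 0.4 = 0.6.
The coastal region: TFP = 4.4 − 2.4 + 0.36 = 2.36%.
The interior region: TFP = -0.4 + 0.48 + 1.02 = 1.1%.
Difference = 2.36 − (1.1) = 1.26 pp.

1.26 percentage points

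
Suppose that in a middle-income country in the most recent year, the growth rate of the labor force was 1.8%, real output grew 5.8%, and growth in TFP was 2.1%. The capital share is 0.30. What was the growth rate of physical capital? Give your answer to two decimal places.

8.13%

Labor's share = 1 − 0.3 = 0.7.
gY = gA + 0.7×1.8 + 0.3×g.
0.3×g = 5.8 − 2.1 − 1.26 = 2.44.
g = 2.44 / 0.3 = 8.1333%.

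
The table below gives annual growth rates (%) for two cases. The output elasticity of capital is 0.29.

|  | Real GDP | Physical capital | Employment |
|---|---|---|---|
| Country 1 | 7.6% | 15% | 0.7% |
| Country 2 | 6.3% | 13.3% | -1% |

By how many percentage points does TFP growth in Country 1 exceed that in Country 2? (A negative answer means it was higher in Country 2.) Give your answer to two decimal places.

-0.40 percentage points

Labor's share = 1 − 0.29 = 0.71.
Country 1: TFP = 7.6 − 4.35 − 0.497 = 2.753%.
Country 2: TFP = 6.3 − 3.857 + 0.71 = 3.153%.
Difference = 2.753 − (3.153) = -0.4 pp.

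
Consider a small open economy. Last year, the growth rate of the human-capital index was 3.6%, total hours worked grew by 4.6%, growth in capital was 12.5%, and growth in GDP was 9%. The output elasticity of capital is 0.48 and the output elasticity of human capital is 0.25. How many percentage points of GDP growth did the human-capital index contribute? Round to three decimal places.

0.900 pp

Contribution = share × growth = 0.25 × 3.6 = 0.9 pp.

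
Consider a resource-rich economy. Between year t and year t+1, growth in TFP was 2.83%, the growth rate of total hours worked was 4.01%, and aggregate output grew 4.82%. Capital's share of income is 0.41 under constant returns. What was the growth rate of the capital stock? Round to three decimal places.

-0.917%

Labor's share = 1 − 0.41 = 0.59.
gY = gA + 0.59×4.01 + 0.41×g.
0.41×g = 4.82 − 2.83 − 2.3659 = -0.3759.
g = -0.3759 / 0.41 = -0.91683%.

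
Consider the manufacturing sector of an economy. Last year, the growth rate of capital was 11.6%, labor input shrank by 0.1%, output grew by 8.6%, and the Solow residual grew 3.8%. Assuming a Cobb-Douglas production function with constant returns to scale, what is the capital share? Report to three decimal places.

gY = gA + α·gK + (1−α)·gL, so gY − gA − gL = α(gK − gL).
8.6 − 3.8 + 0.1 = α × (11.6 − (-0.1)).
4.9 = 11.7 α, so α = 0.4188.

0.419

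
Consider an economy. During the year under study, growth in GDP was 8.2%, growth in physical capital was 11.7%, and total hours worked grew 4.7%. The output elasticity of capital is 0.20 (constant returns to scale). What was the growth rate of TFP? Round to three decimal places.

TFP growth was 2.100%.

Labor's share = 1 − 0.2 = 0.8.
Physical capital: 0.2 × 11.7 = 2.34 pp.
Total hours worked: 0.8 × 4.7 = 3.76 pp.
TFP growth = 8.2 − 6.1 = 2.1%.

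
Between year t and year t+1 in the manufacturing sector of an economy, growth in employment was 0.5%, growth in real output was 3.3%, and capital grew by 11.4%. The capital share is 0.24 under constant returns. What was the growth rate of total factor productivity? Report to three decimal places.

0.184%

Labor's share = 1 − 0.24 = 0.76.
Capital: 0.24 × 11.4 = 2.736 pp.
Employment: 0.76 × 0.5 = 0.38 pp.
TFP growth = 3.3 − 3.116 = 0.184%.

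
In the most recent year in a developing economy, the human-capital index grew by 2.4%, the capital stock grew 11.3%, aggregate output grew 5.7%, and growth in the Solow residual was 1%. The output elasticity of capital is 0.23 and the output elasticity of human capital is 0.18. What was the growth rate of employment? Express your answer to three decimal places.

2.829%

Labor's share = 1 − 0.23 − 0.18 = 0.59.
gY = gA + 0.23×11.3 + 0.18×2.4 + 0.59×g.
0.59×g = 5.7 − 1 − 3.031 = 1.669.
g = 1.669 / 0.59 = 2.82881%.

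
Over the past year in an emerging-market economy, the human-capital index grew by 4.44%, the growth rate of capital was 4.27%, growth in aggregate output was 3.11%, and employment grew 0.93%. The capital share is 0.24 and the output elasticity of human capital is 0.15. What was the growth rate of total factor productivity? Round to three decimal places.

Labor's share = 1 − 0.24 − 0.15 = 0.61.
Capital: 0.24 × 4.27 = 1.0248 pp.
The human-capital index: 0.15 × 4.44 = 0.666 pp.
Employment: 0.61 × 0.93 = 0.5673 pp.
TFP growth = 3.11 − 2.2581 = 0.8519%.

Total factor productivity growth was 0.852%.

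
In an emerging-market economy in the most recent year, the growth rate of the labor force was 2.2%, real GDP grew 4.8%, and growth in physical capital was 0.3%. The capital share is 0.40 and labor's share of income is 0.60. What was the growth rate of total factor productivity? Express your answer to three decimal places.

Labor's share = 1 − 0.4 = 0.6.
Physical capital: 0.4 × 0.3 = 0.12 pp.
The labor force: 0.6 × 2.2 = 1.32 pp.
TFP growth = 4.8 − 1.44 = 3.36%.

3.360%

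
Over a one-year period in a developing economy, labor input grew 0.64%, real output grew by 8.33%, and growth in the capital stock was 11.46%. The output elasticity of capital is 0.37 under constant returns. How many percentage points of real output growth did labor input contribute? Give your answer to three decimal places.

Labor's share = 1 − 0.37 = 0.63.
Contribution = share × growth = 0.63 × 0.64 = 0.4032 pp.

0.403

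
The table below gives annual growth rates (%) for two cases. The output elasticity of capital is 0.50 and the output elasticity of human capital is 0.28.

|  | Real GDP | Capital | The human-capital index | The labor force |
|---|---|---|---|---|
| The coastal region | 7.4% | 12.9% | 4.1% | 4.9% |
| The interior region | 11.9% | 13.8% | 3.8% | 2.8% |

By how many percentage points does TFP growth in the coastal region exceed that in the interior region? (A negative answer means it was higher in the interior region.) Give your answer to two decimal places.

Labor's share = 1 − 0.5 − 0.28 = 0.22.
The coastal region: TFP = 7.4 − 6.45 − 1.148 − 1.078 = -1.276%.
The interior region: TFP = 11.9 − 6.9 − 1.064 − 0.616 = 3.32%.
Difference = -1.276 − (3.32) = -4.596 pp.

-4.60 percentage points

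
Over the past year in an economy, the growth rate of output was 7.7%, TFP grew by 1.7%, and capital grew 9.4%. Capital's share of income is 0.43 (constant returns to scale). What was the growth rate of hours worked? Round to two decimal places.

Labor's share = 1 − 0.43 = 0.57.
gY = gA + 0.43×9.4 + 0.57×g.
0.57×g = 7.7 − 1.7 − 4.042 = 1.958.
g = 1.958 / 0.57 = 3.4351%.

3.44%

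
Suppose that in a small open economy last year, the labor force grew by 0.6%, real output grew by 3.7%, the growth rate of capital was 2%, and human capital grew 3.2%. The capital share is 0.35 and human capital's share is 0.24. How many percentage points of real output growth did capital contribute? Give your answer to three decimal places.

Contribution = share × growth = 0.35 × 2 = 0.7 pp.

0.700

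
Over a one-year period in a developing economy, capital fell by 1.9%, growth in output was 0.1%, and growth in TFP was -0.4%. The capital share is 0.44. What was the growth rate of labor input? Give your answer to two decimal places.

2.39%

Labor's share = 1 − 0.44 = 0.56.
gY = gA + 0.44×(-1.9) + 0.56×g.
0.56×g = 0.1 + 0.4 + 0.836 = 1.336.
g = 1.336 / 0.56 = 2.3857%.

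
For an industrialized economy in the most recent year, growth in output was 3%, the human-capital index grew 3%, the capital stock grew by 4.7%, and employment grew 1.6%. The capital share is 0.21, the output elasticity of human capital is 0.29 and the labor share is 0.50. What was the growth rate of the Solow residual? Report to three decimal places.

0.343%

Labor's share = 1 − 0.21 − 0.29 = 0.5.
The capital stock: 0.21 × 4.7 = 0.987 pp.
The human-capital index: 0.29 × 3 = 0.87 pp.
Employment: 0.5 × 1.6 = 0.8 pp.
TFP growth = 3 − 2.657 = 0.343%.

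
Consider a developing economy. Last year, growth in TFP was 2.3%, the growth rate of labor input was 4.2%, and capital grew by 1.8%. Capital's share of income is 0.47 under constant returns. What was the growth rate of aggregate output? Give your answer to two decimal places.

Aggregate output grew 5.37%.

Labor's share = 1 − 0.47 = 0.53.
Capital: 0.47 × 1.8 = 0.846 pp.
Labor input: 0.53 × 4.2 = 2.226 pp.
Output growth = 2.3 + 3.072 = 5.372%.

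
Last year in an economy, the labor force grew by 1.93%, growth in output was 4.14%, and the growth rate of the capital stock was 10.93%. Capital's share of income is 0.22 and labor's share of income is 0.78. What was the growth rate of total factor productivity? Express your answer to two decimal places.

Labor's share = 1 − 0.22 = 0.78.
The capital stock: 0.22 × 10.93 = 2.4046 pp.
The labor force: 0.78 × 1.93 = 1.5054 pp.
TFP growth = 4.14 − 3.91 = 0.23%.

Total factor productivity grew 0.23%.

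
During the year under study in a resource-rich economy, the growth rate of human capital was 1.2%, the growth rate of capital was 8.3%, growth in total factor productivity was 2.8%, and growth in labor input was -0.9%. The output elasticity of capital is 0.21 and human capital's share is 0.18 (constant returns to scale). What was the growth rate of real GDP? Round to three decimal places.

Labor's share = 1 − 0.21 − 0.18 = 0.61.
Capital: 0.21 × 8.3 = 1.743 pp.
Human capital: 0.18 × 1.2 = 0.216 pp.
Labor input: 0.61 × (-0.9) = -0.549 pp.
Output growth = 2.8 + 1.41 = 4.21%.

4.210%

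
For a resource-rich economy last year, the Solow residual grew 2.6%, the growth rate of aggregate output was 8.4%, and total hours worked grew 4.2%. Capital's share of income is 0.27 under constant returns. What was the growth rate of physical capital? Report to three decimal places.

Labor's share = 1 − 0.27 = 0.73.
gY = gA + 0.73×4.2 + 0.27×g.
0.27×g = 8.4 − 2.6 − 3.066 = 2.734.
g = 2.734 / 0.27 = 10.12593%.

10.126%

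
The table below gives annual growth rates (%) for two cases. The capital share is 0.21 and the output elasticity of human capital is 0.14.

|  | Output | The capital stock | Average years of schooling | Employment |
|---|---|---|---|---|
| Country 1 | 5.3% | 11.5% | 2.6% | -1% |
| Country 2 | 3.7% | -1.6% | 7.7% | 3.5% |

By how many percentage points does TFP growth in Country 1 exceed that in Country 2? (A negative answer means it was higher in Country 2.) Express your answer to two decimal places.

Labor's share = 1 − 0.21 − 0.14 = 0.65.
Country 1: TFP = 5.3 − 2.415 − 0.364 + 0.65 = 3.171%.
Country 2: TFP = 3.7 + 0.336 − 1.078 − 2.275 = 0.683%.
Difference = 3.171 − (0.683) = 2.488 pp.

2.49 percentage points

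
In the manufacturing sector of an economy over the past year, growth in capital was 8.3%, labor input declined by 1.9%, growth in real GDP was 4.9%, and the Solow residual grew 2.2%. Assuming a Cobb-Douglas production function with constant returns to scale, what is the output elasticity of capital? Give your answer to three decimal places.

gY = gA + α·gK + (1−α)·gL, so gY − gA − gL = α(gK − gL).
4.9 − 2.2 + 1.9 = α × (8.3 − (-1.9)).
4.6 = 10.2 α, so α = 0.45098.

α = 0.451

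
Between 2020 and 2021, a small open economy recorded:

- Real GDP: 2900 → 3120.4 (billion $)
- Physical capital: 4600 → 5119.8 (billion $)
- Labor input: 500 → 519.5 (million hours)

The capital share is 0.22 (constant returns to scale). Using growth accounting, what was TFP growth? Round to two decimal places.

2.07%

Real GDP growth = (3120.4 − 2900) / 2900 = 7.6%.
Physical capital growth = (5119.8 − 4600) / 4600 = 11.3%.
Labor input growth = (519.5 − 500) / 500 = 3.9%.
Labor's share = 1 − 0.22 = 0.78.
Physical capital: 0.22 × 11.3 = 2.486 pp.
Labor input: 0.78 × 3.9 = 3.042 pp.
TFP growth = 7.6 − 5.528 = 2.072%.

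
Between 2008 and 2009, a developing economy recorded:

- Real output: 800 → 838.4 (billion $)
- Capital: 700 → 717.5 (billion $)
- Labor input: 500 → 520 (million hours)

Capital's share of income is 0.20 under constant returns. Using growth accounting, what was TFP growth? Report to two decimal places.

1.10%

Real output growth = (838.4 − 800) / 800 = 4.8%.
Capital growth = (717.5 − 700) / 700 = 2.5%.
Labor input growth = (520 − 500) / 500 = 4%.
Labor's share = 1 − 0.2 = 0.8.
Capital: 0.2 × 2.5 = 0.5 pp.
Labor input: 0.8 × 4 = 3.2 pp.
TFP growth = 4.8 − 3.7 = 1.1%.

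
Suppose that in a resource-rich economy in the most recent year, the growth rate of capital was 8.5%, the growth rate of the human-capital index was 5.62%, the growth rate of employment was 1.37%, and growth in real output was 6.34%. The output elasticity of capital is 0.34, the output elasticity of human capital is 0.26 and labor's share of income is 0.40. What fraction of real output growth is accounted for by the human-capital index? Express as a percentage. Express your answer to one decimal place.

The human-capital index contributed 0.26 × 5.62 = 1.4612 pp.
Share of growth = 1.4612 / 6.34 × 100 = 23.047%.

The human-capital index accounted for 23.0% of growth.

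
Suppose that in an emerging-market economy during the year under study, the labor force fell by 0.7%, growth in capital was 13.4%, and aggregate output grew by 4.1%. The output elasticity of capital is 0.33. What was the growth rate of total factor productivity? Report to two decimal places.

0.15%

Labor's share = 1 − 0.33 = 0.67.
Capital: 0.33 × 13.4 = 4.422 pp.
The labor force: 0.67 × (-0.7) = -0.469 pp.
TFP growth = 4.1 − 3.953 = 0.147%.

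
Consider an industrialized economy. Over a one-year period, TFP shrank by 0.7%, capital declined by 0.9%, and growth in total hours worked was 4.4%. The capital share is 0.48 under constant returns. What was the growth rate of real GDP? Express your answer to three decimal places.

1.156%

Labor's share = 1 − 0.48 = 0.52.
Capital: 0.48 × (-0.9) = -0.432 pp.
Total hours worked: 0.52 × 4.4 = 2.288 pp.
Output growth = -0.7 + 1.856 = 1.156%.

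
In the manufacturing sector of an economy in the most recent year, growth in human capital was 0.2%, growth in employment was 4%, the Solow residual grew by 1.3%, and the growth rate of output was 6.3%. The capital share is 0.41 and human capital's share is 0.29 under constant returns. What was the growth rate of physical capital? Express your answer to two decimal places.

Physical capital growth was 9.13%.

Labor's share = 1 − 0.41 − 0.29 = 0.3.
gY = gA + 0.29×0.2 + 0.3×4 + 0.41×g.
0.41×g = 6.3 − 1.3 − 1.258 = 3.742.
g = 3.742 / 0.41 = 9.1268%.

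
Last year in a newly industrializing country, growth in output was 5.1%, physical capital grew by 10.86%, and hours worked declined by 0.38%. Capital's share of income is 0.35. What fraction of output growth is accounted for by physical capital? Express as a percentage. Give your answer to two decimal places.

Physical capital contributed 0.35 × 10.86 = 3.801 pp.
Share of growth = 3.801 / 5.1 × 100 = 74.5294%.

Physical capital accounted for 74.53% of growth.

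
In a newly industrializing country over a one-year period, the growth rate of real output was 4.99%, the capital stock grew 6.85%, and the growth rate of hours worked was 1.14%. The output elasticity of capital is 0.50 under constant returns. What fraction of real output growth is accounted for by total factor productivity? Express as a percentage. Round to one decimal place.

Labor's share = 1 − 0.5 = 0.5.
The capital stock: 0.5 × 6.85 = 3.425 pp.
Hours worked: 0.5 × 1.14 = 0.57 pp.
TFP growth = 4.99 − 3.995 = 0.995%.
TFP share of growth = 0.995 / 4.99 × 100 = 19.94%.

Total factor productivity accounted for 19.9% of growth.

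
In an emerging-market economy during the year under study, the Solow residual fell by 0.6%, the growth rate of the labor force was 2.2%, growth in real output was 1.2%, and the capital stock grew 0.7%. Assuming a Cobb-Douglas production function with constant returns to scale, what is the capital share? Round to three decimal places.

gY = gA + α·gK + (1−α)·gL, so gY − gA − gL = α(gK − gL).
1.2 + 0.6 − 2.2 = α × (0.7 − 2.2).
-0.4 = -1.5 α, so α = 0.26667.

α = 0.267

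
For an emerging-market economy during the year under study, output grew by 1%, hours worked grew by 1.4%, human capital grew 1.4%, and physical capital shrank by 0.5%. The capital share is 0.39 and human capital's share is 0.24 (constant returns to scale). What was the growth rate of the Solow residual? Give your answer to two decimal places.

0.34%

Labor's share = 1 − 0.39 − 0.24 = 0.37.
Physical capital: 0.39 × (-0.5) = -0.195 pp.
Human capital: 0.24 × 1.4 = 0.336 pp.
Hours worked: 0.37 × 1.4 = 0.518 pp.
TFP growth = 1 − 0.659 = 0.341%.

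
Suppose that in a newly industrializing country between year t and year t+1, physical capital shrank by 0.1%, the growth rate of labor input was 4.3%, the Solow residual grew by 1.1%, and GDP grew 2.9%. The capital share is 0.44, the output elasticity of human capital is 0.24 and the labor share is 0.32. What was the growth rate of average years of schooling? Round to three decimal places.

1.950%

Labor's share = 1 − 0.44 − 0.24 = 0.32.
gY = gA + 0.44×(-0.1) + 0.32×4.3 + 0.24×g.
0.24×g = 2.9 − 1.1 − 1.332 = 0.468.
g = 0.468 / 0.24 = 1.95%.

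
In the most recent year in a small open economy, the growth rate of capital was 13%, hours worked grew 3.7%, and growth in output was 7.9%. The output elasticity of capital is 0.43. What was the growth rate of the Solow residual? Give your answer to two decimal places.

0.20%

Labor's share = 1 − 0.43 = 0.57.
Capital: 0.43 × 13 = 5.59 pp.
Hours worked: 0.57 × 3.7 = 2.109 pp.
TFP growth = 7.9 − 7.699 = 0.201%.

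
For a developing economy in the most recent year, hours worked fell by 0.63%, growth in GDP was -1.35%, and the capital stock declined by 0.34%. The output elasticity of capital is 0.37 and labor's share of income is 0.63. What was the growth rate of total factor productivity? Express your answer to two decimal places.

-0.83%

Labor's share = 1 − 0.37 = 0.63.
The capital stock: 0.37 × (-0.34) = -0.1258 pp.
Hours worked: 0.63 × (-0.63) = -0.3969 pp.
TFP growth = -1.35 + 0.5227 = -0.8273%.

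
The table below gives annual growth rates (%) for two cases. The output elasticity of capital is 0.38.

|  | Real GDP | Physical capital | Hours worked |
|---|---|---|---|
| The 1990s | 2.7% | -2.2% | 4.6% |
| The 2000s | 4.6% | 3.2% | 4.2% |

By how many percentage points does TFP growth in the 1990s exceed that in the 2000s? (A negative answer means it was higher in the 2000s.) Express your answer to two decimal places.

-0.10 percentage points

Labor's share = 1 − 0.38 = 0.62.
The 1990s: TFP = 2.7 + 0.836 − 2.852 = 0.684%.
The 2000s: TFP = 4.6 − 1.216 − 2.604 = 0.78%.
Difference = 0.684 − (0.78) = -0.096 pp.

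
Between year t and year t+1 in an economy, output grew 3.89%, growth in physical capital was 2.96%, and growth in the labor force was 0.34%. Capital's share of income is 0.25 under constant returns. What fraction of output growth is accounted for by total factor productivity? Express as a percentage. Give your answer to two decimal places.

74.42%

Labor's share = 1 − 0.25 = 0.75.
Physical capital: 0.25 × 2.96 = 0.74 pp.
The labor force: 0.75 × 0.34 = 0.255 pp.
TFP growth = 3.89 − 0.995 = 2.895%.
TFP share of growth = 2.895 / 3.89 × 100 = 74.4216%.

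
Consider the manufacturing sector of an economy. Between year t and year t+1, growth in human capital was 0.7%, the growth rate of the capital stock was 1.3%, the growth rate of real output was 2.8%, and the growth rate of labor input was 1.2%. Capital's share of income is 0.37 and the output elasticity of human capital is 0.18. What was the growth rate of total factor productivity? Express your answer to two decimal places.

1.65%

Labor's share = 1 − 0.37 − 0.18 = 0.45.
The capital stock: 0.37 × 1.3 = 0.481 pp.
Human capital: 0.18 × 0.7 = 0.126 pp.
Labor input: 0.45 × 1.2 = 0.54 pp.
TFP growth = 2.8 − 1.147 = 1.653%.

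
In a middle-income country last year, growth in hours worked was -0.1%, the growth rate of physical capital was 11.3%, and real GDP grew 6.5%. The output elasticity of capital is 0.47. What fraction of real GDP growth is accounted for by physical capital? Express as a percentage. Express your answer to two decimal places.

Physical capital accounted for 81.71% of growth.

Physical capital contributed 0.47 × 11.3 = 5.311 pp.
Share of growth = 5.311 / 6.5 × 100 = 81.7077%.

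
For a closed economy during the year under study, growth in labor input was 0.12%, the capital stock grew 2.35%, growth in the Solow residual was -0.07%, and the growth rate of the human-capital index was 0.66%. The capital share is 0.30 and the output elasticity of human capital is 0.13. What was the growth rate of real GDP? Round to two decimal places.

Labor's share = 1 − 0.3 − 0.13 = 0.57.
The capital stock: 0.3 × 2.35 = 0.705 pp.
The human-capital index: 0.13 × 0.66 = 0.0858 pp.
Labor input: 0.57 × 0.12 = 0.0684 pp.
Output growth = -0.07 + 0.8592 = 0.7892%.

0.79%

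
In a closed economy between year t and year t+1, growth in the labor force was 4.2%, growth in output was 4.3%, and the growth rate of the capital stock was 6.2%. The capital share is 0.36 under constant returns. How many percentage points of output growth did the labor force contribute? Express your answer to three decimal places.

2.688

Labor's share = 1 − 0.36 = 0.64.
Contribution = share × growth = 0.64 × 4.2 = 2.688 pp.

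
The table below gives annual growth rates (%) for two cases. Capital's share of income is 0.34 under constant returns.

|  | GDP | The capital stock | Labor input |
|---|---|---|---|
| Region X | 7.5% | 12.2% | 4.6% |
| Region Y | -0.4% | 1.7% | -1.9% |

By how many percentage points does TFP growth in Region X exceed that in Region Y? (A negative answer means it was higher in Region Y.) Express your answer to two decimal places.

Labor's share = 1 − 0.34 = 0.66.
Region X: TFP = 7.5 − 4.148 − 3.036 = 0.316%.
Region Y: TFP = -0.4 − 0.578 + 1.254 = 0.276%.
Difference = 0.316 − (0.276) = 0.04 pp.

0.04 percentage points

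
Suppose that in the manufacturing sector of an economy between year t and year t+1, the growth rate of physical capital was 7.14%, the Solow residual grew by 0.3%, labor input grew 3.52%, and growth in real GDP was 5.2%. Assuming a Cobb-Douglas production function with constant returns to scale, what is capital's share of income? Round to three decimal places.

gY = gA + α·gK + (1−α)·gL, so gY − gA − gL = α(gK − gL).
5.2 − 0.3 − 3.52 = α × (7.14 − 3.52).
1.38 = 3.62 α, so α = 0.38122.

α = 0.381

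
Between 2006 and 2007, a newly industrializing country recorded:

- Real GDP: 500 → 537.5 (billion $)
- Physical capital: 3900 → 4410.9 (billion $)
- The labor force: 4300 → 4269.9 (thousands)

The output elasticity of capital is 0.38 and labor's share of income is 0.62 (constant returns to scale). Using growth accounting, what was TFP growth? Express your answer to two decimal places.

2.96%

Real GDP growth = (537.5 − 500) / 500 = 7.5%.
Physical capital growth = (4410.9 − 3900) / 3900 = 13.1%.
The labor force growth = (4269.9 − 4300) / 4300 = -0.7%.
Labor's share = 1 − 0.38 = 0.62.
Physical capital: 0.38 × 13.1 = 4.978 pp.
The labor force: 0.62 × (-0.7) = -0.434 pp.
TFP growth = 7.5 − 4.544 = 2.956%.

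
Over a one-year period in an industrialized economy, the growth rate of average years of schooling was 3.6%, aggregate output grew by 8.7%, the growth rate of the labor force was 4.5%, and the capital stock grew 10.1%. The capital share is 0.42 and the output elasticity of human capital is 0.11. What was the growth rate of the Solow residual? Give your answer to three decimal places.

Labor's share = 1 − 0.42 − 0.11 = 0.47.
The capital stock: 0.42 × 10.1 = 4.242 pp.
Average years of schooling: 0.11 × 3.6 = 0.396 pp.
The labor force: 0.47 × 4.5 = 2.115 pp.
TFP growth = 8.7 − 6.753 = 1.947%.

The Solow residual growth was 1.947%.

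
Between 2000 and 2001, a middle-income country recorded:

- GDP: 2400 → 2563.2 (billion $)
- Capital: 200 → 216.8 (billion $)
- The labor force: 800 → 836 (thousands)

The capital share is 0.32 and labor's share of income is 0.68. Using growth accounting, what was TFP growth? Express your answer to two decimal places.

1.05%

GDP growth = (2563.2 − 2400) / 2400 = 6.8%.
Capital growth = (216.8 − 200) / 200 = 8.4%.
The labor force growth = (836 − 800) / 800 = 4.5%.
Labor's share = 1 − 0.32 = 0.68.
Capital: 0.32 × 8.4 = 2.688 pp.
The labor force: 0.68 × 4.5 = 3.06 pp.
TFP growth = 6.8 − 5.748 = 1.052%.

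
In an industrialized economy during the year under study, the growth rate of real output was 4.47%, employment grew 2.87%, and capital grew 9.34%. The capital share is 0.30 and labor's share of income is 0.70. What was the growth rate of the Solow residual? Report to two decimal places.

Labor's share = 1 − 0.3 = 0.7.
Capital: 0.3 × 9.34 = 2.802 pp.
Employment: 0.7 × 2.87 = 2.009 pp.
TFP growth = 4.47 − 4.811 = -0.341%.

-0.34%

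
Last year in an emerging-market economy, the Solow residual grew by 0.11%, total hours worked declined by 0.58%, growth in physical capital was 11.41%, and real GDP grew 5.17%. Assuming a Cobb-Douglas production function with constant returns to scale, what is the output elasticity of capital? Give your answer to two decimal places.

gY = gA + α·gK + (1−α)·gL, so gY − gA − gL = α(gK − gL).
5.17 − 0.11 + 0.58 = α × (11.41 − (-0.58)).
5.64 = 11.99 α, so α = 0.4704.

The output elasticity of capital is 0.47.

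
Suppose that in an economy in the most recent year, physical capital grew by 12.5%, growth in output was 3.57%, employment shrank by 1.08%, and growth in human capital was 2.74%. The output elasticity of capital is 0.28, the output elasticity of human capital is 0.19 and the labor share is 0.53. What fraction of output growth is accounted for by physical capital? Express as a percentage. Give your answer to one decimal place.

Physical capital accounted for 98.0% of growth.

Physical capital contributed 0.28 × 12.5 = 3.5 pp.
Share of growth = 3.5 / 3.57 × 100 = 98.039%.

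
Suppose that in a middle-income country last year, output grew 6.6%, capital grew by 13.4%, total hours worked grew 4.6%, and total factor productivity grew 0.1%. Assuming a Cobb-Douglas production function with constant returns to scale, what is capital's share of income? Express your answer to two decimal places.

α = 0.22

gY = gA + α·gK + (1−α)·gL, so gY − gA − gL = α(gK − gL).
6.6 − 0.1 − 4.6 = α × (13.4 − 4.6).
1.9 = 8.8 α, so α = 0.2159.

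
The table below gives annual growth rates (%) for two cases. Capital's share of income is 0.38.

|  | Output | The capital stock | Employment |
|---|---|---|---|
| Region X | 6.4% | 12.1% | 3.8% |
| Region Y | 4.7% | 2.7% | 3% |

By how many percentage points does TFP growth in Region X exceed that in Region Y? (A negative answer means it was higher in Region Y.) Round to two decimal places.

-2.37 percentage points

Labor's share = 1 − 0.38 = 0.62.
Region X: TFP = 6.4 − 4.598 − 2.356 = -0.554%.
Region Y: TFP = 4.7 − 1.026 − 1.86 = 1.814%.
Difference = -0.554 − (1.814) = -2.368 pp.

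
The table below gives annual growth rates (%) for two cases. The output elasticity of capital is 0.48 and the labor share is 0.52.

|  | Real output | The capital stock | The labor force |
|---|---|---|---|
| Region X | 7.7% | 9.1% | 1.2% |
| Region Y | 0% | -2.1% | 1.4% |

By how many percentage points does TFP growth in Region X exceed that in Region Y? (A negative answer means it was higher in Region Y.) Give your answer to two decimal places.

2.43 percentage points

Labor's share = 1 − 0.48 = 0.52.
Region X: TFP = 7.7 − 4.368 − 0.624 = 2.708%.
Region Y: TFP = 0 + 1.008 − 0.728 = 0.28%.
Difference = 2.708 − (0.28) = 2.428 pp.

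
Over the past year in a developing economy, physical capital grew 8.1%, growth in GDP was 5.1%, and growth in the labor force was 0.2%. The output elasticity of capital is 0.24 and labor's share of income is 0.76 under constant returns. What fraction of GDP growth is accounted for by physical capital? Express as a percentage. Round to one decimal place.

38.1%

Physical capital contributed 0.24 × 8.1 = 1.944 pp.
Share of growth = 1.944 / 5.1 × 100 = 38.118%.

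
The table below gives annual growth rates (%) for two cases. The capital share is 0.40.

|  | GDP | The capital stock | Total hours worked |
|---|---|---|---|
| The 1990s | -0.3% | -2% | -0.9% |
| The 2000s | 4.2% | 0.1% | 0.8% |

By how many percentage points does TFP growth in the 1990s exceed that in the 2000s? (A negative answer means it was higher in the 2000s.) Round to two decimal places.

-2.64 percentage points

Labor's share = 1 − 0.4 = 0.6.
The 1990s: TFP = -0.3 + 0.8 + 0.54 = 1.04%.
The 2000s: TFP = 4.2 − 0.04 − 0.48 = 3.68%.
Difference = 1.04 − (3.68) = -2.64 pp.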